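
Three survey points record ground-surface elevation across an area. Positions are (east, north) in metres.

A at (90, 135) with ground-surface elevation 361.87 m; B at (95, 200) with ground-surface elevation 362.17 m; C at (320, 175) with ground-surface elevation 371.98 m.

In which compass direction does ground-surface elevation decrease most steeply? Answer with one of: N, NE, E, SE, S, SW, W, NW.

With z = a·x + b·y + c and A as origin, the differences give:
  5·a + 65·b = +0.30
  230·a + 40·b = +10.11
Eliminate b (×40 and ×65, subtract): -14750·a = -645.150 → a = ∂z/∂x = +0.04374
Back-substitute: b = ∂z/∂y = +0.001251.
Steepest decrease is along −∇f = (-0.04374 E, -0.001251 N) → west.

W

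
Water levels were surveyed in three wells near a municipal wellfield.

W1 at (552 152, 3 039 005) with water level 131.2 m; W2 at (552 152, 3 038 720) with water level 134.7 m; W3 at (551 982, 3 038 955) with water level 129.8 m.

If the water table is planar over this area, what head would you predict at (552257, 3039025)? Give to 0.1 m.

132.2 m

With h = a·x + b·y + c and W1 as origin, the differences give:
  0·a + (-285)·b = +3.5
  (-170)·a + (-50)·b = -1.4
Eliminate b (×(-50) and ×(-285), subtract): -48450·a = -574.00 → a = ∂h/∂x = +0.01185
Back-substitute: b = ∂h/∂y = -0.01228.
h(552257, 3039025) = 131.2 + (+0.01185)·(105) + (-0.01228)·(20) = 131.2 +1.244 -0.246 = 132.198 m.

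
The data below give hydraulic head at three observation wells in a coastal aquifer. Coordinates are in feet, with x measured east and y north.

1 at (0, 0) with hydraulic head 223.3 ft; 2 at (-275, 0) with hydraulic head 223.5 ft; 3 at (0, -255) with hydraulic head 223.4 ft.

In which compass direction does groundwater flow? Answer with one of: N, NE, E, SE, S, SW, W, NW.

∂h/∂x = (223.5 − 223.3) / (-275 − 0) = -0.0007273
∂h/∂y = (223.4 − 223.3) / (-255 − 0) = -0.0003922
Flow = −∇h = (+0.0007273 east, +0.0003922 north), which points northeast.

NE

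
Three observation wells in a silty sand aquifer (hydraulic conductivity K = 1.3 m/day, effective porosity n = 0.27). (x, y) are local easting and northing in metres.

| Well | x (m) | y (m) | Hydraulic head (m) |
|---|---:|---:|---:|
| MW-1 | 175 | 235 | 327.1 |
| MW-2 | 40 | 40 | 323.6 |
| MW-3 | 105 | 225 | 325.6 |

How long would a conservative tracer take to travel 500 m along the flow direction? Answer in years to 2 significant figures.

13 years

With h = a·x + b·y + c and MW-1 as origin, the differences give:
  (-135)·a + (-195)·b = -3.5
  (-70)·a + (-10)·b = -1.5
Eliminate b (×(-10) and ×(-195), subtract): -12300·a = -257.50 → a = ∂h/∂x = +0.02093
Back-substitute: b = ∂h/∂y = +0.003455.
|∇h| = √(0.02093² + 0.003455²) = 0.02121
Seepage velocity v = K·i/n = 1.3 × 0.02121 / 0.27 = 0.1021 m/day.
t = 500 / 0.1021 = 4897 days = 13.4 years.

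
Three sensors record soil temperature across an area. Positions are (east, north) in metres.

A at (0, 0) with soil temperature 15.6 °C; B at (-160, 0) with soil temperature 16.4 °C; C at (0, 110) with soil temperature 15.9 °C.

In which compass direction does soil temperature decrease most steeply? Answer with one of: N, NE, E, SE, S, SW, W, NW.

SE

∂T/∂x = (16.4 − 15.6) / (-160 − 0) = -0.005000
∂T/∂y = (15.9 − 15.6) / (110 − 0) = +0.002727
Steepest decrease is along −∇f = (+0.005000 E, -0.002727 N) → southeast.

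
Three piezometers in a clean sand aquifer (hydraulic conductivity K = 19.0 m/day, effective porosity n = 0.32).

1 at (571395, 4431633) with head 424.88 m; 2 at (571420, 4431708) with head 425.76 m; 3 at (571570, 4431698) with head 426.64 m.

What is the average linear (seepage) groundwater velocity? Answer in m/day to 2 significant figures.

0.69 m/day

Taking 1 as reference: 2−1 = (25, 75, +0.88); 3−1 = (175, 65, +1.76).
Solve a·Δx + b·Δy = Δh: det = 25·65 − 175·75 = -11500.
∂h/∂x = [(+0.88)·65 − (+1.76)·75] / -11500 = +0.006504
∂h/∂y = [25·(+1.76) − 175·(+0.88)] / -11500 = +0.009565
|∇h| = √(0.006504² + 0.009565²) = 0.01157
Seepage velocity v = K·i/n = 19.0 × 0.01157 / 0.32 = 0.687 m/day.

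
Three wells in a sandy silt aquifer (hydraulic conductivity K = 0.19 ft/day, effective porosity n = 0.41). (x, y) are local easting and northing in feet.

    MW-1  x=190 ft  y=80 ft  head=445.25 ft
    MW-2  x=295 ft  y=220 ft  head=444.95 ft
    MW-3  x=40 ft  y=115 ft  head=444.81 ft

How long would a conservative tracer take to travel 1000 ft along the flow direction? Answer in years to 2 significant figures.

1400 years

Taking MW-1 as reference: MW-2−MW-1 = (105, 140, -0.30); MW-3−MW-1 = (-150, 35, -0.44).
Solve a·Δx + b·Δy = Δh: det = 105·35 − (-150)·140 = 24675.
∂h/∂x = [(-0.30)·35 − (-0.44)·140] / 24675 = +0.002071
∂h/∂y = [105·(-0.44) − (-150)·(-0.30)] / 24675 = -0.003696
|∇h| = √(0.002071² + -0.003696²) = 0.004237
Seepage velocity v = K·i/n = 0.19 × 0.004237 / 0.41 = 0.001963 ft/day.
t = 1000 / 0.001963 = 5.094e+05 days = 1.39e+03 years.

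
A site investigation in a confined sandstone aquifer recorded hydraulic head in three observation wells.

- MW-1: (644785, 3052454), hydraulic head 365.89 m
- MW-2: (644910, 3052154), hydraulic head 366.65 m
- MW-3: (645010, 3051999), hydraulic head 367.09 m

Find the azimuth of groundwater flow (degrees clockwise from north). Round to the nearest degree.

With h = a·x + b·y + c and MW-1 as origin, the differences give:
  125·a + (-300)·b = +0.76
  225·a + (-455)·b = +1.20
Eliminate b (×(-455) and ×(-300), subtract): 10625·a = 14.200 → a = ∂h/∂x = +0.001336
Back-substitute: b = ∂h/∂y = -0.001976.
Flow direction (−∇h) has components (-0.001336 E, +0.001976 N).
Azimuth = atan2(E, N) = atan2(-0.001336, +0.001976) = 325.9° ≈ 326°.

326°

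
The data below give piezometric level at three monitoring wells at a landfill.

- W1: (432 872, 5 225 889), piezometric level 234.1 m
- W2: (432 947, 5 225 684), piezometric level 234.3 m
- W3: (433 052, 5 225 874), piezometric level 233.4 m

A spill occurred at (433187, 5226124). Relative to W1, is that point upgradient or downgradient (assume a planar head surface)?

downgradient

Three-point gradient (reference W1): Δ to W2 = (75, -205, +0.2), Δ to W3 = (180, -15, -0.7).
∂h/∂x = -0.004095, ∂h/∂y = -0.002474 (det = 35775).
Head at (433187, 5226124) = 234.1 + (-0.004095)·(315) + (-0.002474)·(235) = 232.23 m.
That is lower than the 234.1 m at W1, so the point is downgradient.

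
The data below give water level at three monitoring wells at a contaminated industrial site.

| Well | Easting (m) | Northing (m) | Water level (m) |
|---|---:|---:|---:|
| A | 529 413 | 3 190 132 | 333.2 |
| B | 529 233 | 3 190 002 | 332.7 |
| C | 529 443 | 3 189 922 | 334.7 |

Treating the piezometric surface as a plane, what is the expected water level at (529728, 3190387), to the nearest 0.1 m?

Taking A as reference: B−A = (-180, -130, -0.5); C−A = (30, -210, +1.5).
Solve a·Δx + b·Δy = Δh: det = (-180)·(-210) − 30·(-130) = 41700.
∂h/∂x = [(-0.5)·(-210) − (+1.5)·(-130)] / 41700 = +0.007194
∂h/∂y = [(-180)·(+1.5) − 30·(-0.5)] / 41700 = -0.006115
h(529728, 3190387) = 333.2 + (+0.007194)·(315) + (-0.006115)·(255) = 333.2 +2.266 -1.559 = 333.907 m.

333.9 m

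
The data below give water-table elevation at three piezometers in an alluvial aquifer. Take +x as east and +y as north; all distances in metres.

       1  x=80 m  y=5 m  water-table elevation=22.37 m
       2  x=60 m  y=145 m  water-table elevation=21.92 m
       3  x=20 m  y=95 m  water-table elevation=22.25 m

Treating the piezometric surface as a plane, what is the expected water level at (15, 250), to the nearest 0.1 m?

With h = a·x + b·y + c and 1 as origin, the differences give:
  (-20)·a + 140·b = -0.45
  (-60)·a + 90·b = -0.12
Eliminate b (×90 and ×140, subtract): 6600·a = -23.700 → a = ∂h/∂x = -0.003591
Back-substitute: b = ∂h/∂y = -0.003727.
h(15, 250) = 22.37 + (-0.003591)·(-65) + (-0.003727)·(245) = 22.37 +0.233 -0.913 = 21.690 m.

21.7 m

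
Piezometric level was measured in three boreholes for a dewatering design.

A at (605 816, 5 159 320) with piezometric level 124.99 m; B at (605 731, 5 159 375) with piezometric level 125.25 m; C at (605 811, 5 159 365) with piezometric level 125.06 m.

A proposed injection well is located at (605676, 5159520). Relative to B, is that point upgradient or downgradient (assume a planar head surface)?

upgradient

Differences from A: to B (Δx, Δy, Δh) = (-85, 55, +0.26); to C = (-5, 45, +0.07).
Determinant of the coordinate differences = (-85)·45 − (-5)·55 = -3550.
∂h/∂x = [(+0.26)·45 − (+0.07)·55] / -3550 = -0.002211
∂h/∂y = [(-85)·(+0.07) − (-5)·(+0.26)] / -3550 = +0.001310
Head at (605676, 5159520) = 124.99 + (-0.002211)·(-140) + (+0.001310)·(200) = 125.56 m.
That is higher than the 125.25 m at B, so the point is upgradient.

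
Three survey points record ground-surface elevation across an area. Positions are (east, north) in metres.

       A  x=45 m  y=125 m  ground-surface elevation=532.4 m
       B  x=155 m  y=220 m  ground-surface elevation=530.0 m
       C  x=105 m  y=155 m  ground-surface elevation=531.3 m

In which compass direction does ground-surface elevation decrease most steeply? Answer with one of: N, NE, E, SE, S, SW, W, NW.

NE

Taking A as reference: B−A = (110, 95, -2.4); C−A = (60, 30, -1.1).
Determinant of the coordinate differences = 110·30 − 60·95 = -2400.
∂z/∂x = [(-2.4)·30 − (-1.1)·95] / -2400 = -0.01354
∂z/∂y = [110·(-1.1) − 60·(-2.4)] / -2400 = -0.009583
Steepest decrease is along −∇f = (+0.01354 E, +0.009583 N) → northeast.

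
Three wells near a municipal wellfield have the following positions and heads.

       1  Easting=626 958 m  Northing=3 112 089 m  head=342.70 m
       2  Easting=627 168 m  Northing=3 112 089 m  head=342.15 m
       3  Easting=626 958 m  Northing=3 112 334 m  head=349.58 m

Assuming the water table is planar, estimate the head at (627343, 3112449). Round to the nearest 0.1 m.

351.8 m

∂h/∂x = (342.15 − 342.70) / (627168 − 626958) = -0.002619
∂h/∂y = (349.58 − 342.70) / (3112334 − 3112089) = +0.02808
h(627343, 3112449) = 342.70 + (-0.002619)·(385) + (+0.02808)·(360) = 342.70 -1.008 +10.109 = 351.801 m.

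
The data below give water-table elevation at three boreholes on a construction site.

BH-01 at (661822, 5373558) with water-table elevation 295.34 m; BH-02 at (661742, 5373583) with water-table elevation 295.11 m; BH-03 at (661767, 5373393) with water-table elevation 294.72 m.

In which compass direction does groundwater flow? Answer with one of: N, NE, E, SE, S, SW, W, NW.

With h = a·x + b·y + c and BH-01 as origin, the differences give:
  (-80)·a + 25·b = -0.23
  (-55)·a + (-165)·b = -0.62
Eliminate b (×(-165) and ×25, subtract): 14575·a = 53.450 → a = ∂h/∂x = +0.003667
Back-substitute: b = ∂h/∂y = +0.002535.
Flow = −∇h = (-0.003667 east, -0.002535 north), which points southwest.

SW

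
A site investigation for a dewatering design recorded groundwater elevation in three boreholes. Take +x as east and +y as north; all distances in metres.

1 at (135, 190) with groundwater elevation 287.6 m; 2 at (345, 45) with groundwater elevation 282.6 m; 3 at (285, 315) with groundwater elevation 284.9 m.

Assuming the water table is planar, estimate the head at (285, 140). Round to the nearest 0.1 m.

284.2 m

Taking 1 as reference: 2−1 = (210, -145, -5.0); 3−1 = (150, 125, -2.7).
Determinant of the coordinate differences = 210·125 − 150·(-145) = 48000.
∂h/∂x = [(-5.0)·125 − (-2.7)·(-145)] / 48000 = -0.02118
∂h/∂y = [210·(-2.7) − 150·(-5.0)] / 48000 = +0.003812
h(285, 140) = 287.6 + (-0.02118)·(150) + (+0.003812)·(-50) = 287.6 -3.177 -0.191 = 284.233 m.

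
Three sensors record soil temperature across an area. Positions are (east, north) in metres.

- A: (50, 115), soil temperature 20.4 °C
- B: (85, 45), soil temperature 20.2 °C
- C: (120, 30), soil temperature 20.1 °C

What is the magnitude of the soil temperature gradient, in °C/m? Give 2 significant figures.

With T = a·x + b·y + c and A as origin, the differences give:
  35·a + (-70)·b = -0.2
  70·a + (-85)·b = -0.3
Eliminate b (×(-85) and ×(-70), subtract): 1925·a = -4.00 → a = ∂T/∂x = -0.002078
Back-substitute: b = ∂T/∂y = +0.001818.
|∇f| = √(-0.002078² + 0.001818²) = 0.002761 °C/m

0.0028 °C/m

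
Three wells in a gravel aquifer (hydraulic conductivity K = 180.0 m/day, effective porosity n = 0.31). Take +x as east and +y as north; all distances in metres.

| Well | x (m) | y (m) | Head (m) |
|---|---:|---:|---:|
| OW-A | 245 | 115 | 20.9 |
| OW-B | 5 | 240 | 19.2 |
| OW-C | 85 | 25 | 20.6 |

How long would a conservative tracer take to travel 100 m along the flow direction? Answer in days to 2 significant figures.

26 days

Taking OW-A as reference: OW-B−OW-A = (-240, 125, -1.7); OW-C−OW-A = (-160, -90, -0.3).
Determinant of the coordinate differences = (-240)·(-90) − (-160)·125 = 41600.
∂h/∂x = [(-1.7)·(-90) − (-0.3)·125] / 41600 = +0.004579
∂h/∂y = [(-240)·(-0.3) − (-160)·(-1.7)] / 41600 = -0.004808
|∇h| = √(0.004579² + -0.004808²) = 0.00664
Seepage velocity v = K·i/n = 180.0 × 0.00664 / 0.31 = 3.855 m/day.
t = 100 / 3.855 = 25.94 days.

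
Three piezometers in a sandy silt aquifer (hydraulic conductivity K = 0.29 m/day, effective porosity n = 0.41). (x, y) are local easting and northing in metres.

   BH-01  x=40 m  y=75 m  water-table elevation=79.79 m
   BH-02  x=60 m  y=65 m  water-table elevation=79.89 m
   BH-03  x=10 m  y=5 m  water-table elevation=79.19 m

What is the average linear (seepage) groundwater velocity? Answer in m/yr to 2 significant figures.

With h = a·x + b·y + c and BH-01 as origin, the differences give:
  20·a + (-10)·b = +0.10
  (-30)·a + (-70)·b = -0.60
Eliminate b (×(-70) and ×(-10), subtract): -1700·a = -13.000 → a = ∂h/∂x = +0.007647
Back-substitute: b = ∂h/∂y = +0.005294.
|∇h| = √(0.007647² + 0.005294²) = 0.009301
Seepage velocity v = K·i/n = 0.29 × 0.009301 / 0.41 = 0.006579 m/day = 2.403 m/yr.

2.4 m/yr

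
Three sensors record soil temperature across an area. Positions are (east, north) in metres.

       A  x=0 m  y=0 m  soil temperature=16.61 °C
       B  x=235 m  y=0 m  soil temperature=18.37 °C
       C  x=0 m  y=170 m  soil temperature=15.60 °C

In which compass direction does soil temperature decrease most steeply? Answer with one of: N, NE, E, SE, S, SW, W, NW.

NW

∂T/∂x = (18.37 − 16.61) / (235 − 0) = +0.007489
∂T/∂y = (15.60 − 16.61) / (170 − 0) = -0.005941
Steepest decrease is along −∇f = (-0.007489 E, +0.005941 N) → northwest.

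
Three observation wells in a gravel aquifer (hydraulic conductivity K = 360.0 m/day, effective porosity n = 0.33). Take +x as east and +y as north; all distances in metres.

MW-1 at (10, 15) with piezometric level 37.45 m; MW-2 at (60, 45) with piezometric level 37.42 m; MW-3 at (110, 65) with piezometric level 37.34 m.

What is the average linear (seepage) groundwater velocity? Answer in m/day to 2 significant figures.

6.7 m/day

Taking MW-1 as reference: MW-2−MW-1 = (50, 30, -0.03); MW-3−MW-1 = (100, 50, -0.11).
Determinant of the coordinate differences = 50·50 − 100·30 = -500.
∂h/∂x = [(-0.03)·50 − (-0.11)·30] / -500 = -0.003600
∂h/∂y = [50·(-0.11) − 100·(-0.03)] / -500 = +0.005000
|∇h| = √(-0.003600² + 0.005000²) = 0.006161
Seepage velocity v = K·i/n = 360.0 × 0.006161 / 0.33 = 6.721 m/day.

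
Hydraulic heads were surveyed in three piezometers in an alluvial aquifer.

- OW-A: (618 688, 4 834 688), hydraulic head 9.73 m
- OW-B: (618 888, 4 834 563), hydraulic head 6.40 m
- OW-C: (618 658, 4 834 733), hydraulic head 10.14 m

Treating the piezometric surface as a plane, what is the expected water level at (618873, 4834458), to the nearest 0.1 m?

With h = a·x + b·y + c and OW-A as origin, the differences give:
  200·a + (-125)·b = -3.33
  (-30)·a + 45·b = +0.41
Eliminate b (×45 and ×(-125), subtract): 5250·a = -98.600 → a = ∂h/∂x = -0.01878
Back-substitute: b = ∂h/∂y = -0.003410.
h(618873, 4834458) = 9.73 + (-0.01878)·(185) + (-0.003410)·(-230) = 9.73 -3.474 +0.784 = 7.040 m.

7.0 m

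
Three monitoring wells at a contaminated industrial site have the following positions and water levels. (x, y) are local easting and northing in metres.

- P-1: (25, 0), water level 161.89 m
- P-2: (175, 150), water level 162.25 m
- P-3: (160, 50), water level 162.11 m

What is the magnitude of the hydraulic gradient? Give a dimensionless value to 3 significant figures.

0.00170

Taking P-1 as reference: P-2−P-1 = (150, 150, +0.36); P-3−P-1 = (135, 50, +0.22).
Solve a·Δx + b·Δy = Δh: det = 150·50 − 135·150 = -12750.
∂h/∂x = [(+0.36)·50 − (+0.22)·150] / -12750 = +0.001176
∂h/∂y = [150·(+0.22) − 135·(+0.36)] / -12750 = +0.001224
|∇h| = √(0.001176² + 0.001224²) = 0.001697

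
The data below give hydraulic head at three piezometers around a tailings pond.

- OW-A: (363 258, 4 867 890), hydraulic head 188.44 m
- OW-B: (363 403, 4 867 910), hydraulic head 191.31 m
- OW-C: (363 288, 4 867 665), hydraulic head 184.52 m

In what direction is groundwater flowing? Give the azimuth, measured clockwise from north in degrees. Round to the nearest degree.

Three-point gradient (reference OW-A): Δ to OW-B = (145, 20, +2.87), Δ to OW-C = (30, -225, -3.92).
∂h/∂x = +0.01708, ∂h/∂y = +0.01970 (det = -33225).
Flow direction (−∇h) has components (-0.01708 E, -0.01970 N).
Azimuth = atan2(E, N) = atan2(-0.01708, -0.01970) = 220.9° ≈ 221°.

221°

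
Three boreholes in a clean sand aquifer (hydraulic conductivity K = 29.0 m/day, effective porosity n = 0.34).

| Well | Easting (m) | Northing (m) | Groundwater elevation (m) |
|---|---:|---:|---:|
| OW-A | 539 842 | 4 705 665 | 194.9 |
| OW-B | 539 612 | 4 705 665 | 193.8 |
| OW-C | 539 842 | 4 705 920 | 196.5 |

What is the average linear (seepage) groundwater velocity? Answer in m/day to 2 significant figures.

∂h/∂x = (193.8 − 194.9) / (539612 − 539842) = +0.004783
∂h/∂y = (196.5 − 194.9) / (4705920 − 4705665) = +0.006275
|∇h| = √(0.004783² + 0.006275²) = 0.00789
Seepage velocity v = K·i/n = 29.0 × 0.00789 / 0.34 = 0.673 m/day.

0.67 m/day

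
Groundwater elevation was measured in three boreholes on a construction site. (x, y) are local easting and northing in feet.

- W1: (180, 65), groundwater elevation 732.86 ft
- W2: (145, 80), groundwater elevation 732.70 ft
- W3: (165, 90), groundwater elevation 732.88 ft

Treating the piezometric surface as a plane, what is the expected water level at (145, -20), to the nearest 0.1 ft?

With h = a·x + b·y + c and W1 as origin, the differences give:
  (-35)·a + 15·b = -0.16
  (-15)·a + 25·b = +0.02
Eliminate b (×25 and ×15, subtract): -650·a = -4.300 → a = ∂h/∂x = +0.006615
Back-substitute: b = ∂h/∂y = +0.004769.
h(145, -20) = 732.86 + (+0.006615)·(-35) + (+0.004769)·(-85) = 732.86 -0.232 -0.405 = 732.223 ft.

732.2 ft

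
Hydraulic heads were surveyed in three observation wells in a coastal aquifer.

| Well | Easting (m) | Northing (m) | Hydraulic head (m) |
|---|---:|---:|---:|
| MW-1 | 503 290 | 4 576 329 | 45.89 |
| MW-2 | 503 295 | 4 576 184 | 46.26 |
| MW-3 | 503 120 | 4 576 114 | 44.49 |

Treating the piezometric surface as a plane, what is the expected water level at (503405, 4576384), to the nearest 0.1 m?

47.0 m

Differences from MW-1: to MW-2 (Δx, Δy, Δh) = (5, -145, +0.37); to MW-3 = (-170, -215, -1.40).
Determinant of the coordinate differences = 5·(-215) − (-170)·(-145) = -25725.
∂h/∂x = [(+0.37)·(-215) − (-1.40)·(-145)] / -25725 = +0.01098
∂h/∂y = [5·(-1.40) − (-170)·(+0.37)] / -25725 = -0.002173
h(503405, 4576384) = 45.89 + (+0.01098)·(115) + (-0.002173)·(55) = 45.89 +1.263 -0.120 = 47.034 m.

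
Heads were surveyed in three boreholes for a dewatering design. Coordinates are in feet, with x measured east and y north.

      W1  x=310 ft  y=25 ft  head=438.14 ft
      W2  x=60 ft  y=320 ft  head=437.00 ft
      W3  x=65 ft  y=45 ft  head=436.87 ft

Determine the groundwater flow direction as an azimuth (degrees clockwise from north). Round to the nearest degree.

With h = a·x + b·y + c and W1 as origin, the differences give:
  (-250)·a + 295·b = -1.14
  (-245)·a + 20·b = -1.27
Eliminate b (×20 and ×295, subtract): 67275·a = 351.850 → a = ∂h/∂x = +0.005230
Back-substitute: b = ∂h/∂y = +0.0005678.
Flow direction (−∇h) has components (-0.005230 E, -0.0005678 N).
Azimuth = atan2(E, N) = atan2(-0.005230, -0.0005678) = 263.8° ≈ 264°.

264°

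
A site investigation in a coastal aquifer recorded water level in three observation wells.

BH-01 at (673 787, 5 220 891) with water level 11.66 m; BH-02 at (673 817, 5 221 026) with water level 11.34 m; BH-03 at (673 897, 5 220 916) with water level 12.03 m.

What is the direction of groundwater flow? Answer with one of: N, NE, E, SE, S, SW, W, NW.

With h = a·x + b·y + c and BH-01 as origin, the differences give:
  30·a + 135·b = -0.32
  110·a + 25·b = +0.37
Eliminate b (×25 and ×135, subtract): -14100·a = -57.950 → a = ∂h/∂x = +0.004110
Back-substitute: b = ∂h/∂y = -0.003284.
Flow = −∇h = (-0.004110 east, +0.003284 north), which points northwest.

NW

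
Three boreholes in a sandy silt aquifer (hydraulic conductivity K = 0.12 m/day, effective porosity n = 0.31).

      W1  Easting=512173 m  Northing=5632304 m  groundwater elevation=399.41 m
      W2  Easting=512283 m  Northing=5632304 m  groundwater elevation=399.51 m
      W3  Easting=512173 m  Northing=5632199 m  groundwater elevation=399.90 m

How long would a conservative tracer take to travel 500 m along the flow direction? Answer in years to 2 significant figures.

740 years

∂h/∂x = (399.51 − 399.41) / (512283 − 512173) = +0.0009091
∂h/∂y = (399.90 − 399.41) / (5632199 − 5632304) = -0.004667
|∇h| = √(0.0009091² + -0.004667²) = 0.004755
Seepage velocity v = K·i/n = 0.12 × 0.004755 / 0.31 = 0.001841 m/day.
t = 500 / 0.001841 = 2.716e+05 days = 744 years.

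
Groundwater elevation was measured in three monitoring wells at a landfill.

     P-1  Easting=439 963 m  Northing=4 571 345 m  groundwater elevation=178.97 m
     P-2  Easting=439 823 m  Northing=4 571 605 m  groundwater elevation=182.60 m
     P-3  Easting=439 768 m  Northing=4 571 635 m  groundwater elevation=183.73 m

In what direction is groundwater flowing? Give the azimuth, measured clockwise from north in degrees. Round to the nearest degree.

103°

Taking P-1 as reference: P-2−P-1 = (-140, 260, +3.63); P-3−P-1 = (-195, 290, +4.76).
Solve a·Δx + b·Δy = Δh: det = (-140)·290 − (-195)·260 = 10100.
∂h/∂x = [(+3.63)·290 − (+4.76)·260] / 10100 = -0.01831
∂h/∂y = [(-140)·(+4.76) − (-195)·(+3.63)] / 10100 = +0.004104
Flow direction (−∇h) has components (+0.01831 E, -0.004104 N).
Azimuth = atan2(E, N) = atan2(+0.01831, -0.004104) = 102.6° ≈ 103°.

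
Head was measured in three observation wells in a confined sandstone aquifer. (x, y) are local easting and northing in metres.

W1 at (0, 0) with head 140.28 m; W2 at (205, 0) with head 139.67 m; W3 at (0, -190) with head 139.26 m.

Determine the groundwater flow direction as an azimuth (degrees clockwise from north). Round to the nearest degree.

151°

∂h/∂x = (139.67 − 140.28) / (205 − 0) = -0.002976
∂h/∂y = (139.26 − 140.28) / (-190 − 0) = +0.005368
Flow direction (−∇h) has components (+0.002976 E, -0.005368 N).
Azimuth = atan2(E, N) = atan2(+0.002976, -0.005368) = 151.0° ≈ 151°.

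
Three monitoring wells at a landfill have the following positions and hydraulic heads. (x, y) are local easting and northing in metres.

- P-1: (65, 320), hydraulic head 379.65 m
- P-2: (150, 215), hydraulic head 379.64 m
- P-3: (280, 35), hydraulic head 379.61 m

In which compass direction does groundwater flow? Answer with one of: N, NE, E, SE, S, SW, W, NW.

SW

With h = a·x + b·y + c and P-1 as origin, the differences give:
  85·a + (-105)·b = -0.01
  215·a + (-285)·b = -0.04
Eliminate b (×(-285) and ×(-105), subtract): -1650·a = -1.350 → a = ∂h/∂x = +0.0008182
Back-substitute: b = ∂h/∂y = +0.0007576.
Flow = −∇h = (-0.0008182 east, -0.0007576 north), which points southwest.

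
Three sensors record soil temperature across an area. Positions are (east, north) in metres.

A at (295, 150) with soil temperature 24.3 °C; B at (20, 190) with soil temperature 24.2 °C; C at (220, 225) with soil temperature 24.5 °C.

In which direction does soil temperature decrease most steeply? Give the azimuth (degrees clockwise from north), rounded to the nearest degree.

With T = a·x + b·y + c and A as origin, the differences give:
  (-275)·a + 40·b = -0.1
  (-75)·a + 75·b = +0.2
Eliminate b (×75 and ×40, subtract): -17625·a = -15.50 → a = ∂T/∂x = +0.0008794
Back-substitute: b = ∂T/∂y = +0.003546.
Steepest decrease is along −∇f: components (-0.0008794 E, -0.003546 N).
Azimuth = atan2(-0.0008794, -0.003546) = 193.9° ≈ 194°.

194°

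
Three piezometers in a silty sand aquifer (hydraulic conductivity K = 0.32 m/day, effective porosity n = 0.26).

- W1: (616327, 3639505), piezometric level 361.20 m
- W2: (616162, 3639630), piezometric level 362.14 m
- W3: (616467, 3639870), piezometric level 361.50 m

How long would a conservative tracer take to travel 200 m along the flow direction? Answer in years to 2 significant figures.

With h = a·x + b·y + c and W1 as origin, the differences give:
  (-165)·a + 125·b = +0.94
  140·a + 365·b = +0.30
Eliminate b (×365 and ×125, subtract): -77725·a = 305.600 → a = ∂h/∂x = -0.003932
Back-substitute: b = ∂h/∂y = +0.002330.
|∇h| = √(-0.003932² + 0.002330²) = 0.004571
Seepage velocity v = K·i/n = 0.32 × 0.004571 / 0.26 = 0.005626 m/day.
t = 200 / 0.005626 = 3.555e+04 days = 97.3 years.

97 years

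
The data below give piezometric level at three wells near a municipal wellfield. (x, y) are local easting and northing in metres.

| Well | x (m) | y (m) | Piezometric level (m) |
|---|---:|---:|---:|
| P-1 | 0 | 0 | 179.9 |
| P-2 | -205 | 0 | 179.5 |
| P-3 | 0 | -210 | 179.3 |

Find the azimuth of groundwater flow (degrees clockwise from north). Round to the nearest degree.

214°

∂h/∂x = (179.5 − 179.9) / (-205 − 0) = +0.001951
∂h/∂y = (179.3 − 179.9) / (-210 − 0) = +0.002857
Flow direction (−∇h) has components (-0.001951 E, -0.002857 N).
Azimuth = atan2(E, N) = atan2(-0.001951, -0.002857) = 214.3° ≈ 214°.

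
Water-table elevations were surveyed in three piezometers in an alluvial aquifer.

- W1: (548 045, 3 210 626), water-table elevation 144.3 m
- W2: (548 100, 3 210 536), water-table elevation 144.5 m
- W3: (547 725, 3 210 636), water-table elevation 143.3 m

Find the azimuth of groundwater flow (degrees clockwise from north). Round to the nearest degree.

Differences from W1: to W2 (Δx, Δy, Δh) = (55, -90, +0.2); to W3 = (-320, 10, -1.0).
Solve a·Δx + b·Δy = Δh: det = 55·10 − (-320)·(-90) = -28250.
∂h/∂x = [(+0.2)·10 − (-1.0)·(-90)] / -28250 = +0.003115
∂h/∂y = [55·(-1.0) − (-320)·(+0.2)] / -28250 = -0.0003186
Flow direction (−∇h) has components (-0.003115 E, +0.0003186 N).
Azimuth = atan2(E, N) = atan2(-0.003115, +0.0003186) = 275.8° ≈ 276°.

276°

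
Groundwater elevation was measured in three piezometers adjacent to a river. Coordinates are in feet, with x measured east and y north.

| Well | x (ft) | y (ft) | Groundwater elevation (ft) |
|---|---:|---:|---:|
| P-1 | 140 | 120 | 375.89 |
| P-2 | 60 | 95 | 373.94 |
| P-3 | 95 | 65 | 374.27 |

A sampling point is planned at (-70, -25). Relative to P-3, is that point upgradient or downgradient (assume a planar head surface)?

downgradient

With h = a·x + b·y + c and P-1 as origin, the differences give:
  (-80)·a + (-25)·b = -1.95
  (-45)·a + (-55)·b = -1.62
Eliminate b (×(-55) and ×(-25), subtract): 3275·a = 66.750 → a = ∂h/∂x = +0.02038
Back-substitute: b = ∂h/∂y = +0.01278.
Head at (-70, -25) = 375.89 + (+0.02038)·(-210) + (+0.01278)·(-145) = 369.76 ft.
That is lower than the 374.27 ft at P-3, so the point is downgradient.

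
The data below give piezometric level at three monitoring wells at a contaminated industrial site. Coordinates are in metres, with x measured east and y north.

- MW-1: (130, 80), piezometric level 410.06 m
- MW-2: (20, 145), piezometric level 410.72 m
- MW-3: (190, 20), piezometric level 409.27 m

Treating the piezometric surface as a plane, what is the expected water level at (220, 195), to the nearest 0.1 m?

With h = a·x + b·y + c and MW-1 as origin, the differences give:
  (-110)·a + 65·b = +0.66
  60·a + (-60)·b = -0.79
Eliminate b (×(-60) and ×65, subtract): 2700·a = 11.750 → a = ∂h/∂x = +0.004352
Back-substitute: b = ∂h/∂y = +0.01752.
h(220, 195) = 410.06 + (+0.004352)·(90) + (+0.01752)·(115) = 410.06 +0.392 +2.015 = 412.466 m.

412.5 m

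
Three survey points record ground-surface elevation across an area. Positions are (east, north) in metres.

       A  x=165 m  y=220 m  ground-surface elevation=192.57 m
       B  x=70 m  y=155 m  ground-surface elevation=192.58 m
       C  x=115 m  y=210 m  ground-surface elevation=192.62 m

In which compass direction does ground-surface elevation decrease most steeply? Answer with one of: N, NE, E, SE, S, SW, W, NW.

Differences from A: to B (Δx, Δy, Δh) = (-95, -65, +0.01); to C = (-50, -10, +0.05).
Solve a·Δx + b·Δy = Δz: det = (-95)·(-10) − (-50)·(-65) = -2300.
∂z/∂x = [(+0.01)·(-10) − (+0.05)·(-65)] / -2300 = -0.001370
∂z/∂y = [(-95)·(+0.05) − (-50)·(+0.01)] / -2300 = +0.001848
Steepest decrease is along −∇f = (+0.001370 E, -0.001848 N) → southeast.

SE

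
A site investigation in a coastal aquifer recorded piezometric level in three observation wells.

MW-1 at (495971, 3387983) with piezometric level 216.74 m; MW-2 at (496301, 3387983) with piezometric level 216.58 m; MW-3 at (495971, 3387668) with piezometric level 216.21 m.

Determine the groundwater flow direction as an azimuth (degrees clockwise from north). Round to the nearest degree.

164°

∂h/∂x = (216.58 − 216.74) / (496301 − 495971) = -0.0004848
∂h/∂y = (216.21 − 216.74) / (3387668 − 3387983) = +0.001683
Flow direction (−∇h) has components (+0.0004848 E, -0.001683 N).
Azimuth = atan2(E, N) = atan2(+0.0004848, -0.001683) = 163.9° ≈ 164°.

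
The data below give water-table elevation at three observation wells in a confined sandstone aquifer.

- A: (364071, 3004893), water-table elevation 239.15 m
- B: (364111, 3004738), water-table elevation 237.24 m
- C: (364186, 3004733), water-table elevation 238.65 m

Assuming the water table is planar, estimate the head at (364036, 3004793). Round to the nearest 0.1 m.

Taking A as reference: B−A = (40, -155, -1.91); C−A = (115, -160, -0.50).
Solve a·Δx + b·Δy = Δh: det = 40·(-160) − 115·(-155) = 11425.
∂h/∂x = [(-1.91)·(-160) − (-0.50)·(-155)] / 11425 = +0.01996
∂h/∂y = [40·(-0.50) − 115·(-1.91)] / 11425 = +0.01747
h(364036, 3004793) = 239.15 + (+0.01996)·(-35) + (+0.01747)·(-100) = 239.15 -0.699 -1.747 = 236.704 m.

236.7 m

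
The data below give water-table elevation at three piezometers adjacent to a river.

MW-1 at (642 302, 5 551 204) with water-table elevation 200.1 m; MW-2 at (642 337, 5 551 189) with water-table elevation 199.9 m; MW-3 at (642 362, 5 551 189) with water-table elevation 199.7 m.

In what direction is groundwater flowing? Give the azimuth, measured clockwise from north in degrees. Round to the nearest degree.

Taking MW-1 as reference: MW-2−MW-1 = (35, -15, -0.2); MW-3−MW-1 = (60, -15, -0.4).
Determinant of the coordinate differences = 35·(-15) − 60·(-15) = 375.
∂h/∂x = [(-0.2)·(-15) − (-0.4)·(-15)] / 375 = -0.008000
∂h/∂y = [35·(-0.4) − 60·(-0.2)] / 375 = -0.005333
Flow direction (−∇h) has components (+0.008000 E, +0.005333 N).
Azimuth = atan2(E, N) = atan2(+0.008000, +0.005333) = 56.3° ≈ 056°.

056°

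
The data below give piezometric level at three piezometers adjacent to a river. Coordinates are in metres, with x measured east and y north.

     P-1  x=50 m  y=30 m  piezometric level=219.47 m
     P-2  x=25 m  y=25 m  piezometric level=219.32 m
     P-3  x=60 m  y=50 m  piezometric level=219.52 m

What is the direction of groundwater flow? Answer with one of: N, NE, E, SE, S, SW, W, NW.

W

Taking P-1 as reference: P-2−P-1 = (-25, -5, -0.15); P-3−P-1 = (10, 20, +0.05).
Determinant of the coordinate differences = (-25)·20 − 10·(-5) = -450.
∂h/∂x = [(-0.15)·20 − (+0.05)·(-5)] / -450 = +0.006111
∂h/∂y = [(-25)·(+0.05) − 10·(-0.15)] / -450 = -0.0005556
Flow = −∇h = (-0.006111 east, +0.0005556 north), which points west.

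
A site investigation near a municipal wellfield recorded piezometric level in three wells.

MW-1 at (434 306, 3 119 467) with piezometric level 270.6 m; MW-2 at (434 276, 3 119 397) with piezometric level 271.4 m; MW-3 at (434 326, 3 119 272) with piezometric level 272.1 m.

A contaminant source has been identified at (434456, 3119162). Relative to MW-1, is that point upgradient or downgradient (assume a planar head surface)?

upgradient

With h = a·x + b·y + c and MW-1 as origin, the differences give:
  (-30)·a + (-70)·b = +0.8
  20·a + (-195)·b = +1.5
Eliminate b (×(-195) and ×(-70), subtract): 7250·a = -51.00 → a = ∂h/∂x = -0.007034
Back-substitute: b = ∂h/∂y = -0.008414.
Head at (434456, 3119162) = 270.6 + (-0.007034)·(150) + (-0.008414)·(-305) = 272.11 m.
That is higher than the 270.6 m at MW-1, so the point is upgradient.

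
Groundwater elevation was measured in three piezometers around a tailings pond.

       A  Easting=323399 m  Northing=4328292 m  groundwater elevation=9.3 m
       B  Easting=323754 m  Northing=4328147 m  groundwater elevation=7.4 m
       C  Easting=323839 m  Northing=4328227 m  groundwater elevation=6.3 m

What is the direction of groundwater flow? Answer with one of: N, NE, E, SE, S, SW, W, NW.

NE

With h = a·x + b·y + c and A as origin, the differences give:
  355·a + (-145)·b = -1.9
  440·a + (-65)·b = -3.0
Eliminate b (×(-65) and ×(-145), subtract): 40725·a = -311.50 → a = ∂h/∂x = -0.007649
Back-substitute: b = ∂h/∂y = -0.005623.
Flow = −∇h = (+0.007649 east, +0.005623 north), which points northeast.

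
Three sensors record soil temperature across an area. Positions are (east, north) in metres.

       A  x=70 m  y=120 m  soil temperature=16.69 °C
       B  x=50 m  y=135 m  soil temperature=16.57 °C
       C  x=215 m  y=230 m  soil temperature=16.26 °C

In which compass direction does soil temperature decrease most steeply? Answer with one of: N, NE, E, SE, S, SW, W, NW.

Taking A as reference: B−A = (-20, 15, -0.12); C−A = (145, 110, -0.43).
Determinant of the coordinate differences = (-20)·110 − 145·15 = -4375.
∂T/∂x = [(-0.12)·110 − (-0.43)·15] / -4375 = +0.001543
∂T/∂y = [(-20)·(-0.43) − 145·(-0.12)] / -4375 = -0.005943
Steepest decrease is along −∇f = (-0.001543 E, +0.005943 N) → north.

N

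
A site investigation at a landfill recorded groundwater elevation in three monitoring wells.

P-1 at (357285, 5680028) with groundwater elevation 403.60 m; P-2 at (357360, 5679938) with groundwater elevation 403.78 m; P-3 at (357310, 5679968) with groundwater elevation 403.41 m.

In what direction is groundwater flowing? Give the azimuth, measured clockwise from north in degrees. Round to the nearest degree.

236°

Differences from P-1: to P-2 (Δx, Δy, Δh) = (75, -90, +0.18); to P-3 = (25, -60, -0.19).
Determinant of the coordinate differences = 75·(-60) − 25·(-90) = -2250.
∂h/∂x = [(+0.18)·(-60) − (-0.19)·(-90)] / -2250 = +0.01240
∂h/∂y = [75·(-0.19) − 25·(+0.18)] / -2250 = +0.008333
Flow direction (−∇h) has components (-0.01240 E, -0.008333 N).
Azimuth = atan2(E, N) = atan2(-0.01240, -0.008333) = 236.1° ≈ 236°.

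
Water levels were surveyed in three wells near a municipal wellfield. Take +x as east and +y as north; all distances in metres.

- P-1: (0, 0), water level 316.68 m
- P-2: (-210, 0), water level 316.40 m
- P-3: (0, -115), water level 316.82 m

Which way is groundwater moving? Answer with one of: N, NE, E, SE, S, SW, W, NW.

NW

∂h/∂x = (316.40 − 316.68) / (-210 − 0) = +0.001333
∂h/∂y = (316.82 − 316.68) / (-115 − 0) = -0.001217
Flow = −∇h = (-0.001333 east, +0.001217 north), which points northwest.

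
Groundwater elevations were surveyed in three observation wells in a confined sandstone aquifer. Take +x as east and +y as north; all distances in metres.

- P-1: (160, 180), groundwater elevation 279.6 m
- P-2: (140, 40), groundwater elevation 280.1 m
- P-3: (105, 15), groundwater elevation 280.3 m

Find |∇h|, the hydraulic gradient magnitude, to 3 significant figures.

With h = a·x + b·y + c and P-1 as origin, the differences give:
  (-20)·a + (-140)·b = +0.5
  (-55)·a + (-165)·b = +0.7
Eliminate b (×(-165) and ×(-140), subtract): -4400·a = 15.50 → a = ∂h/∂x = -0.003523
Back-substitute: b = ∂h/∂y = -0.003068.
|∇h| = √(-0.003523² + -0.003068²) = 0.004672

0.00467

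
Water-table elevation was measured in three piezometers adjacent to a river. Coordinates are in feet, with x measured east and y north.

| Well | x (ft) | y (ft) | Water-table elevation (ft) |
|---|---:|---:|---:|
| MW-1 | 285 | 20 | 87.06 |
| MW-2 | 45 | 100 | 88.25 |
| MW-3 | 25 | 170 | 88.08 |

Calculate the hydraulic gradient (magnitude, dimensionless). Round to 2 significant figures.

0.0077

Taking MW-1 as reference: MW-2−MW-1 = (-240, 80, +1.19); MW-3−MW-1 = (-260, 150, +1.02).
Determinant of the coordinate differences = (-240)·150 − (-260)·80 = -15200.
∂h/∂x = [(+1.19)·150 − (+1.02)·80] / -15200 = -0.006375
∂h/∂y = [(-240)·(+1.02) − (-260)·(+1.19)] / -15200 = -0.004250
|∇h| = √(-0.006375² + -0.004250²) = 0.007662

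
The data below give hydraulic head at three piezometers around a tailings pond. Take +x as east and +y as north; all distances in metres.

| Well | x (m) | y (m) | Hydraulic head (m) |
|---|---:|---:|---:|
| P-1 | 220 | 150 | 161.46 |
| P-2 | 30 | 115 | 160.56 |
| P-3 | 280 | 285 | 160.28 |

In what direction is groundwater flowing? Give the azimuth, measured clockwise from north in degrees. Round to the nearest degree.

330°

Taking P-1 as reference: P-2−P-1 = (-190, -35, -0.90); P-3−P-1 = (60, 135, -1.18).
Determinant of the coordinate differences = (-190)·135 − 60·(-35) = -23550.
∂h/∂x = [(-0.90)·135 − (-1.18)·(-35)] / -23550 = +0.006913
∂h/∂y = [(-190)·(-1.18) − 60·(-0.90)] / -23550 = -0.01181
Flow direction (−∇h) has components (-0.006913 E, +0.01181 N).
Azimuth = atan2(E, N) = atan2(-0.006913, +0.01181) = 329.7° ≈ 330°.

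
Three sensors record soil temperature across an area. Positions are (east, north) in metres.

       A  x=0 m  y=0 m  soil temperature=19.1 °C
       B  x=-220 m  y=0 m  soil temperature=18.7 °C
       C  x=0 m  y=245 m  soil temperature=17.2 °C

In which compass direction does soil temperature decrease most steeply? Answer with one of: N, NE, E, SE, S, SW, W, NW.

N

∂T/∂x = (18.7 − 19.1) / (-220 − 0) = +0.001818
∂T/∂y = (17.2 − 19.1) / (245 − 0) = -0.007755
Steepest decrease is along −∇f = (-0.001818 E, +0.007755 N) → north.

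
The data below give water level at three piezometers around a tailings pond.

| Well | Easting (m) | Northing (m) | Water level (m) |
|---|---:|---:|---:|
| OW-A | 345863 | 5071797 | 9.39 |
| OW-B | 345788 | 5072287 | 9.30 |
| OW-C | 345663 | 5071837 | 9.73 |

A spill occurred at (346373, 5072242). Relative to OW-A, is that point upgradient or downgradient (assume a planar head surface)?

Three-point gradient (reference OW-A): Δ to OW-B = (-75, 490, -0.09), Δ to OW-C = (-200, 40, +0.34).
∂h/∂x = -0.001792, ∂h/∂y = -0.0004579 (det = 95000).
Head at (346373, 5072242) = 9.39 + (-0.001792)·(510) + (-0.0004579)·(445) = 8.27 m.
That is lower than the 9.39 m at OW-A, so the point is downgradient.

downgradient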